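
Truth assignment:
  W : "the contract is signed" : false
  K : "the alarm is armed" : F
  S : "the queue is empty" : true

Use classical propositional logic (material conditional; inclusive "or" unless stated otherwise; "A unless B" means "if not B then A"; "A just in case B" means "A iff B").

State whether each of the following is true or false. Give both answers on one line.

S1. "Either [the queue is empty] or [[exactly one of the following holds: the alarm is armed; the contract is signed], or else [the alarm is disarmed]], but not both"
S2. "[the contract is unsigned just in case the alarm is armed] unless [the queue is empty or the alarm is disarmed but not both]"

S1 false / S2 false

S1: Formalization: S ⊕ ((K ⊕ W) ∨ ¬K)

K ⊕ W = F ⊕ F = F
¬K = ¬F = T
(K ⊕ W) ∨ ¬K = F ∨ T = T
S ⊕ ((K ⊕ W) ∨ ¬K) = T ⊕ T = F
Thus S1 is false.

S2: In symbols: (¬W ↔ K) ∨ (S ⊕ ¬K)

¬W = ¬F = T
¬W ↔ K = T ↔ F = F
¬K = ¬F = T
S ⊕ ¬K = T ⊕ T = F
(¬W ↔ K) ∨ (S ⊕ ¬K) = F ∨ F = F
Hence S2 is false.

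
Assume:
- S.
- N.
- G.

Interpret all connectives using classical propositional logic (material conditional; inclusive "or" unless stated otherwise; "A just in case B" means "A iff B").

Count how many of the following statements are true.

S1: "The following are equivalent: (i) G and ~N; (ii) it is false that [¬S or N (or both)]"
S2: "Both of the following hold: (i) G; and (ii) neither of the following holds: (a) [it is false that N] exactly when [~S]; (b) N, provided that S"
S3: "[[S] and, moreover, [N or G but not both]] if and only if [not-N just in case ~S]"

1

S1: This is (G & ~N) <-> ~(~S | N).

~N = ~T = F
G & ~N = T & F = F
~S = ~T = F
~S | N = F | T = T
~(~S | N) = ~T = F
(G & ~N) <-> ~(~S | N) = F <-> F = T
So S1 is true.

S2: This is G & ((~N <-> ~S) nor (S -> N)).

~N = ~T = F
~S = ~T = F
~N <-> ~S = F <-> F = T
S -> N = T -> T = T
(~N <-> ~S) nor (S -> N) = T nor T = F
G & ((~N <-> ~S) nor (S -> N)) = T & F = F
Hence S2 is false.

S3: This is (S & (N xor G)) <-> (~N <-> ~S).

N xor G = T xor T = F
S & (N xor G) = T & F = F
~N = ~T = F
~S = ~T = F
~N <-> ~S = F <-> F = T
(S & (N xor G)) <-> (~N <-> ~S) = F <-> T = F
Thus S3 is false.

Count: 1.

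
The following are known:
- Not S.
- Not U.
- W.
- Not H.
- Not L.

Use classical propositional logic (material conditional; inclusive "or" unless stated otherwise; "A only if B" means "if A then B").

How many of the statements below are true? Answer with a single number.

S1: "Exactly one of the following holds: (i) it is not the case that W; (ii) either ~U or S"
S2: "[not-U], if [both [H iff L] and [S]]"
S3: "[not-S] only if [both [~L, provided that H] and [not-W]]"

S1: Formalization: ¬W ⊕ (¬U ∨ S)

¬W = ¬T = F
¬U = ¬F = T
¬U ∨ S = T ∨ F = T
¬W ⊕ (¬U ∨ S) = F ⊕ T = T
So S1 is true.

S2: In symbols: ((H ↔ L) ∧ S) → ¬U

H ↔ L = F ↔ F = T
(H ↔ L) ∧ S = T ∧ F = F
¬U = ¬F = T
((H ↔ L) ∧ S) → ¬U = F → T = T
So S2 is true.

S3: Parsed as ¬S → ((H → ¬L) ∧ ¬W)

¬S = ¬F = T
¬L = ¬F = T
H → ¬L = F → T = T
¬W = ¬T = F
(H → ¬L) ∧ ¬W = T ∧ F = F
¬S → ((H → ¬L) ∧ ¬W) = T → F = F
Hence S3 is false.

2 of the 3 statements are true (S1, S2).

2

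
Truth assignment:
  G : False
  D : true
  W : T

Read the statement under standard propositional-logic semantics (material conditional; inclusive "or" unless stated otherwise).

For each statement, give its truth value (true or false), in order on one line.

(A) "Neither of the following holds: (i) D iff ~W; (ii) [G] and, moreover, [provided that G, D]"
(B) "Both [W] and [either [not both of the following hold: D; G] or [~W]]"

(A): Formalization: (D iff not W) nor (G and (G -> D))

not W = not True = False
D iff not W = True iff False = False
G -> D = False -> True = True
G and (G -> D) = False and True = False
(D iff not W) nor (G and (G -> D)) = False nor False = True
Thus (A) is true.

(B): This is W and ((D nand G) or not W).

D nand G = True nand False = True
not W = not True = False
(D nand G) or not W = True or False = True
W and ((D nand G) or not W) = True and True = True
So (B) is true.

(A) T / (B) T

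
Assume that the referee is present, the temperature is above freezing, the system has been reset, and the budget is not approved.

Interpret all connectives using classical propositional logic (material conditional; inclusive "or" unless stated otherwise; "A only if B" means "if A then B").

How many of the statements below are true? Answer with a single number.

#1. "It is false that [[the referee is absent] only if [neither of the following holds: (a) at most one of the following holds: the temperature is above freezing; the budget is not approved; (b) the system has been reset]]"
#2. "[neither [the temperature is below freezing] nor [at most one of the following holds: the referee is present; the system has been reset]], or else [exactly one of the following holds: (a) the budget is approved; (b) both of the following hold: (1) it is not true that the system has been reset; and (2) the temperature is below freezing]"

Let P = "the referee is present" (True), Q = "the temperature is below freezing" (False), S = "the budget is approved" (False), R = "the system has been reset" (True).

#1: Parsed as not (not P -> ((not Q nand not S) nor R))

not P = not True = False
not Q = not False = True
not S = not False = True
not Q nand not S = True nand True = False
(not Q nand not S) nor R = False nor True = False
not P -> ((not Q nand not S) nor R) = False -> False = True
not (not P -> ((not Q nand not S) nor R)) = not True = False
Hence #1 is false.

#2: Parsed as (Q nor (P nand R)) or (S xor (not R and Q))

P nand R = True nand True = False
Q nor (P nand R) = False nor False = True
not R = not True = False
not R and Q = False and False = False
S xor (not R and Q) = False xor False = False
(Q nor (P nand R)) or (S xor (not R and Q)) = True or False = True
Hence #2 is true.

Count: 1.

1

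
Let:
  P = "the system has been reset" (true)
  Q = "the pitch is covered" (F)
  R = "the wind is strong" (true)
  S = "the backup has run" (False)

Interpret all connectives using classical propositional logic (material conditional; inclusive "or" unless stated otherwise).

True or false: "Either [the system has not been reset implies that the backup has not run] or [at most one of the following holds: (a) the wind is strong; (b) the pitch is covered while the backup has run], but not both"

In symbols: (~P -> ~S) xor (R nand (Q & S))

~P = ~T = F
~S = ~F = T
~P -> ~S = F -> T = T
Q & S = F & F = F
R nand (Q & S) = T nand F = T
(~P -> ~S) xor (R nand (Q & S)) = T xor T = F

false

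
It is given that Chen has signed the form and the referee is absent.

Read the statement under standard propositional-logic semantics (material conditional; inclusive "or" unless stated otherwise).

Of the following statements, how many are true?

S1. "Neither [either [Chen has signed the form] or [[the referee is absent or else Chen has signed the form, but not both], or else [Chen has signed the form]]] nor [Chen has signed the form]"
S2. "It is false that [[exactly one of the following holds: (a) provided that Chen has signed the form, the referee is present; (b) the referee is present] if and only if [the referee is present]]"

0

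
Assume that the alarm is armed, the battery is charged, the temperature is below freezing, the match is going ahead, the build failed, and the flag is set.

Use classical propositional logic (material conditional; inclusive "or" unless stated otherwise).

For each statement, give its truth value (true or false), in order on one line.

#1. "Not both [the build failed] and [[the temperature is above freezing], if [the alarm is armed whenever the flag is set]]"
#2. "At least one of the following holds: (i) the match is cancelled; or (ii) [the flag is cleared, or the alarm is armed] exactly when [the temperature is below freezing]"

#1 True, #2 True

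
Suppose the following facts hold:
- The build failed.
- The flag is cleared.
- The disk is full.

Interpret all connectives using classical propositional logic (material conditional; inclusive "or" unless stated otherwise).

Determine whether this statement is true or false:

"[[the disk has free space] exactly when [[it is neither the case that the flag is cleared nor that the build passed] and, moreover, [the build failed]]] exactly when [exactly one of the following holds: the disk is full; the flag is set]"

The statement is true.

Let W = "the disk is full" (T), P = "the flag is set" (F), N = "the build passed" (F).
This is (¬W ↔ ((¬P ↓ N) ∧ ¬N)) ↔ (W ⊕ P).

¬W = ¬T = F
¬P = ¬F = T
¬P ↓ N = T ↓ F = F
¬N = ¬F = T
(¬P ↓ N) ∧ ¬N = F ∧ T = F
¬W ↔ ((¬P ↓ N) ∧ ¬N) = F ↔ F = T
W ⊕ P = T ⊕ F = T
(¬W ↔ ((¬P ↓ N) ∧ ¬N)) ↔ (W ⊕ P) = T ↔ T = T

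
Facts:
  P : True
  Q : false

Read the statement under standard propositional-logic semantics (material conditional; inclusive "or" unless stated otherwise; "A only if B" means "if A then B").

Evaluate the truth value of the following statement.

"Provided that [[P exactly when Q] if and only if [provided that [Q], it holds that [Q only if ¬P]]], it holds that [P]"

True

Values: P=T, Q=F.
This is ((P ↔ Q) ↔ (Q → (Q → ¬P))) → P.

P ↔ Q = T ↔ F = F
¬P = ¬T = F
Q → ¬P = F → F = T
Q → (Q → ¬P) = F → T = T
(P ↔ Q) ↔ (Q → (Q → ¬P)) = F ↔ T = F
((P ↔ Q) ↔ (Q → (Q → ¬P))) → P = F → T = T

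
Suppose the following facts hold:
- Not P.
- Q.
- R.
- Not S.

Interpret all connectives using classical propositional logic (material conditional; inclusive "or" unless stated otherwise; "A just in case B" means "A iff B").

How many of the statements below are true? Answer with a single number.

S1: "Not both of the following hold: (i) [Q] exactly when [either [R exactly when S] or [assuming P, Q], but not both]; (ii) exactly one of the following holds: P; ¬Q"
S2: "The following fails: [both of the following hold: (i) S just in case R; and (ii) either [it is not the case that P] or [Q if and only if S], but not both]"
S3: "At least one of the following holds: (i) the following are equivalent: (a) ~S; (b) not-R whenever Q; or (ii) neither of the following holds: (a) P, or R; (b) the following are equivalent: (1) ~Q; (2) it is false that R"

2

S1: Parsed as (Q <-> ((R <-> S) xor (P -> Q))) nand (P xor ~Q)

R <-> S = T <-> F = F
P -> Q = F -> T = T
(R <-> S) xor (P -> Q) = F xor T = T
Q <-> ((R <-> S) xor (P -> Q)) = T <-> T = T
~Q = ~T = F
P xor ~Q = F xor F = F
(Q <-> ((R <-> S) xor (P -> Q))) nand (P xor ~Q) = T nand F = T
So S1 is true.

S2: Formalization: ~((S <-> R) & (~P xor (Q <-> S)))

S <-> R = F <-> T = F
~P = ~F = T
Q <-> S = T <-> F = F
~P xor (Q <-> S) = T xor F = T
(S <-> R) & (~P xor (Q <-> S)) = F & T = F
~((S <-> R) & (~P xor (Q <-> S))) = ~F = T
So S2 is true.

S3: Formalization: (~S <-> (Q -> ~R)) | ((P | R) nor (~Q <-> ~R))

~S = ~F = T
~R = ~T = F
Q -> ~R = T -> F = F
~S <-> (Q -> ~R) = T <-> F = F
P | R = F | T = T
~Q = ~T = F
~R = ~T = F
~Q <-> ~R = F <-> F = T
(P | R) nor (~Q <-> ~R) = T nor T = F
(~S <-> (Q -> ~R)) | ((P | R) nor (~Q <-> ~R)) = F | F = F
So S3 is false.

2 of the 3 statements are true.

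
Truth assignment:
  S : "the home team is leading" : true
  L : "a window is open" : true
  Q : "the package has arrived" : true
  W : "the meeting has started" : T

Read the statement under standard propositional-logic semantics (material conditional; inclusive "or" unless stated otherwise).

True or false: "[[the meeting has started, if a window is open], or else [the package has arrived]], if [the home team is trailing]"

True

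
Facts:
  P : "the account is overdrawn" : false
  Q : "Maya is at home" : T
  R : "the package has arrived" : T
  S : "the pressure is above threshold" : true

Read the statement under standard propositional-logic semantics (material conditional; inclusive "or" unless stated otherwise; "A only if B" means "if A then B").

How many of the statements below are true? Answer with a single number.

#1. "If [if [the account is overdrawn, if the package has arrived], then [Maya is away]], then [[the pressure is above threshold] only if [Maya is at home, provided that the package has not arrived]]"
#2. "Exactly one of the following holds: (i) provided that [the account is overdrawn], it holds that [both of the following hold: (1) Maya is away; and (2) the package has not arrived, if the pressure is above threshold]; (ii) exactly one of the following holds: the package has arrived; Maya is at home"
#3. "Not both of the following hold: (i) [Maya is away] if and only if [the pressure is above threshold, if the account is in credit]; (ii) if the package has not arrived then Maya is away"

3

#1: This is ((R → P) → ¬Q) → (S → (¬R → Q)).

R → P = T → F = F
¬Q = ¬T = F
(R → P) → ¬Q = F → F = T
¬R = ¬T = F
¬R → Q = F → T = T
S → (¬R → Q) = T → T = T
((R → P) → ¬Q) → (S → (¬R → Q)) = T → T = T
Thus #1 is true.

#2: This is (P → (¬Q ∧ (S → ¬R))) ⊕ (R ⊕ Q).

¬Q = ¬T = F
¬R = ¬T = F
S → ¬R = T → F = F
¬Q ∧ (S → ¬R) = F ∧ F = F
P → (¬Q ∧ (S → ¬R)) = F → F = T
R ⊕ Q = T ⊕ T = F
(P → (¬Q ∧ (S → ¬R))) ⊕ (R ⊕ Q) = T ⊕ F = T
Hence #2 is true.

#3: This is (¬Q ↔ (¬P → S)) ↑ (¬R → ¬Q).

¬Q = ¬T = F
¬P = ¬F = T
¬P → S = T → T = T
¬Q ↔ (¬P → S) = F ↔ T = F
¬R = ¬T = F
¬Q = ¬T = F
¬R → ¬Q = F → F = T
(¬Q ↔ (¬P → S)) ↑ (¬R → ¬Q) = F ↑ T = T
So #3 is true.

Count: 3.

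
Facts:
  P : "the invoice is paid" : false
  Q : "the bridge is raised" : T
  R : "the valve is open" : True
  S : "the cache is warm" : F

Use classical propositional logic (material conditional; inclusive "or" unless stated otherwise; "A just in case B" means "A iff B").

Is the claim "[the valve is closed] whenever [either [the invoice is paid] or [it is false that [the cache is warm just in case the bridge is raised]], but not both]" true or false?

False

Values: P=False, S=False, Q=True, R=True.
Parsed as (P xor not (S iff Q)) -> not R

S iff Q = False iff True = False
not (S iff Q) = not False = True
P xor not (S iff Q) = False xor True = True
not R = not True = False
(P xor not (S iff Q)) -> not R = True -> False = False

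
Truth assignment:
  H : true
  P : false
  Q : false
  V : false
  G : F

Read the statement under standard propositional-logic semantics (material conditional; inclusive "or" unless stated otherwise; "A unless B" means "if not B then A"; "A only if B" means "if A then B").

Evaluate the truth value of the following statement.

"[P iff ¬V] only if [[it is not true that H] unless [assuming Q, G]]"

This is (P ↔ ¬V) → (¬H ∨ (Q → G)).

¬V = ¬F = T
P ↔ ¬V = F ↔ T = F
¬H = ¬T = F
Q → G = F → F = T
¬H ∨ (Q → G) = F ∨ T = T
(P ↔ ¬V) → (¬H ∨ (Q → G)) = F → T = T

The statement is true.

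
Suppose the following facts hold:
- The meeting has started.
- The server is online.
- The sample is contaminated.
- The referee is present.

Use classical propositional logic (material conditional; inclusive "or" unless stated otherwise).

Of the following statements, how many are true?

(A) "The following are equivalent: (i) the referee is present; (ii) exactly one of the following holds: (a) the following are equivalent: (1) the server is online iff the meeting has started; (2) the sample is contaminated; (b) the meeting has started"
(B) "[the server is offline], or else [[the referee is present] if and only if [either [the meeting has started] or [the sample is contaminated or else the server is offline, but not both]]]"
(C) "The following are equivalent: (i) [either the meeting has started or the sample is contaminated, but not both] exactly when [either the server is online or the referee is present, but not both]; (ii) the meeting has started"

Let Q = "the referee is present" (True), S = "the server is online" (True), M = "the meeting has started" (True), P = "the sample is contaminated" (True).

(A): Parsed as Q iff (((S iff M) iff P) xor M)

S iff M = True iff True = True
(S iff M) iff P = True iff True = True
((S iff M) iff P) xor M = True xor True = False
Q iff (((S iff M) iff P) xor M) = True iff False = False
So (A) is false.

(B): Parsed as not S or (Q iff (M or (P xor not S)))

not S = not True = False
not S = not True = False
P xor not S = True xor False = True
M or (P xor not S) = True or True = True
Q iff (M or (P xor not S)) = True iff True = True
not S or (Q iff (M or (P xor not S))) = False or True = True
Hence (B) is true.

(C): In symbols: ((M xor P) iff (S xor Q)) iff M

M xor P = True xor True = False
S xor Q = True xor True = False
(M xor P) iff (S xor Q) = False iff False = True
((M xor P) iff (S xor Q)) iff M = True iff True = True
Thus (C) is true.

Count: 2.

2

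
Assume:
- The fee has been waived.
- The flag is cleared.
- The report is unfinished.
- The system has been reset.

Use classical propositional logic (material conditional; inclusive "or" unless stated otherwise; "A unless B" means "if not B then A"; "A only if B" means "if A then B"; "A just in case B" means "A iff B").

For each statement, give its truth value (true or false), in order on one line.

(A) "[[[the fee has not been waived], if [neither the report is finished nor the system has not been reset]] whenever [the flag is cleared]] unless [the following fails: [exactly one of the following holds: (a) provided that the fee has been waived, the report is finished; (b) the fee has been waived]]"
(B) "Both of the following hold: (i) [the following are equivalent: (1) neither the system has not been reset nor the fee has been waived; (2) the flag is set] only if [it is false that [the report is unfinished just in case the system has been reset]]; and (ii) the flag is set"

(A) F / (B) F

Let D = "the flag is set" (F), H = "the report is finished" (F), G = "the system has been reset" (T), W = "the fee has been waived" (T).

(A): Parsed as (¬D → ((H ↓ ¬G) → ¬W)) ∨ ¬((W → H) ⊕ W)

¬D = ¬F = T
¬G = ¬T = F
H ↓ ¬G = F ↓ F = T
¬W = ¬T = F
(H ↓ ¬G) → ¬W = T → F = F
¬D → ((H ↓ ¬G) → ¬W) = T → F = F
W → H = T → F = F
(W → H) ⊕ W = F ⊕ T = T
¬((W → H) ⊕ W) = ¬T = F
(¬D → ((H ↓ ¬G) → ¬W)) ∨ ¬((W → H) ⊕ W) = F ∨ F = F
So (A) is false.

(B): This is (((¬G ↓ W) ↔ D) → ¬(¬H ↔ G)) ∧ D.

¬G = ¬T = F
¬G ↓ W = F ↓ T = F
(¬G ↓ W) ↔ D = F ↔ F = T
¬H = ¬F = T
¬H ↔ G = T ↔ T = T
¬(¬H ↔ G) = ¬T = F
((¬G ↓ W) ↔ D) → ¬(¬H ↔ G) = T → F = F
(((¬G ↓ W) ↔ D) → ¬(¬H ↔ G)) ∧ D = F ∧ F = F
So (B) is false.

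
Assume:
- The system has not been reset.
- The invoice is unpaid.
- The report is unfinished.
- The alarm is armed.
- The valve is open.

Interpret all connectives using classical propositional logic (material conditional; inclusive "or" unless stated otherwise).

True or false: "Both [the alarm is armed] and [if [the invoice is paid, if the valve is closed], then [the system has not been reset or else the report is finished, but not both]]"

The statement is true.

Let S = "the alarm is armed" (T), U = "the valve is open" (T), Q = "the invoice is paid" (F), P = "the system has been reset" (F), R = "the report is finished" (F).
In symbols: S ∧ ((¬U → Q) → (¬P ⊕ R))

¬U = ¬T = F
¬U → Q = F → F = T
¬P = ¬F = T
¬P ⊕ R = T ⊕ F = T
(¬U → Q) → (¬P ⊕ R) = T → T = T
S ∧ ((¬U → Q) → (¬P ⊕ R)) = T ∧ T = T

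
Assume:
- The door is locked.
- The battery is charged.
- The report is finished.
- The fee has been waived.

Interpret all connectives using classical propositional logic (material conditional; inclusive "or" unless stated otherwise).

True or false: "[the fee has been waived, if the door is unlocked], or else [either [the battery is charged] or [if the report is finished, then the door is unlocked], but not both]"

The statement is true.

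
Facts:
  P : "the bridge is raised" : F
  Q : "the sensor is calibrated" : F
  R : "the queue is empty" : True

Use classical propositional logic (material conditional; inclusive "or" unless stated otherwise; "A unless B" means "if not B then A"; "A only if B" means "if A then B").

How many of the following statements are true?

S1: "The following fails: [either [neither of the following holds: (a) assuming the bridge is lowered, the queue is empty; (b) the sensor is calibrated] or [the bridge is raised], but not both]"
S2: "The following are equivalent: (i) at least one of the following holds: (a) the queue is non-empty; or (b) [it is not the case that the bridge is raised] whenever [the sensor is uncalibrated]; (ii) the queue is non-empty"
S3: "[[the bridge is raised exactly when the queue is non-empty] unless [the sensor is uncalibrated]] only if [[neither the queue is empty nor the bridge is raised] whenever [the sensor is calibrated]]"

S1: This is ¬(((¬P → R) ↓ Q) ⊕ P).

¬P = ¬F = T
¬P → R = T → T = T
(¬P → R) ↓ Q = T ↓ F = F
((¬P → R) ↓ Q) ⊕ P = F ⊕ F = F
¬(((¬P → R) ↓ Q) ⊕ P) = ¬F = T
So S1 is true.

S2: Parsed as (¬R ∨ (¬Q → ¬P)) ↔ ¬R

¬R = ¬T = F
¬Q = ¬F = T
¬P = ¬F = T
¬Q → ¬P = T → T = T
¬R ∨ (¬Q → ¬P) = F ∨ T = T
¬R = ¬T = F
(¬R ∨ (¬Q → ¬P)) ↔ ¬R = T ↔ F = F
Thus S2 is false.

S3: This is ((P ↔ ¬R) ∨ ¬Q) → (Q → (R ↓ P)).

¬R = ¬T = F
P ↔ ¬R = F ↔ F = T
¬Q = ¬F = T
(P ↔ ¬R) ∨ ¬Q = T ∨ T = T
R ↓ P = T ↓ F = F
Q → (R ↓ P) = F → F = T
((P ↔ ¬R) ∨ ¬Q) → (Q → (R ↓ P)) = T → T = T
So S3 is true.

True statements: 2.

2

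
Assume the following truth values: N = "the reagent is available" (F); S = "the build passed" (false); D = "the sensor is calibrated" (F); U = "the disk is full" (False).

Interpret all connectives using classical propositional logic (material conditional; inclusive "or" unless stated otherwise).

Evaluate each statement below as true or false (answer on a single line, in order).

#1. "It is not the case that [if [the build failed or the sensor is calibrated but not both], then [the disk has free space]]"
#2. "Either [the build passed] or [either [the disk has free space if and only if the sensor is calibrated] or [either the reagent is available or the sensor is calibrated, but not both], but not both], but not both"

#1 false; #2 false

#1: Formalization: ¬((¬S ⊕ D) → ¬U)

¬S = ¬F = T
¬S ⊕ D = T ⊕ F = T
¬U = ¬F = T
(¬S ⊕ D) → ¬U = T → T = T
¬((¬S ⊕ D) → ¬U) = ¬T = F
Hence #1 is false.

#2: This is S ⊕ ((¬U ↔ D) ⊕ (N ⊕ D)).

¬U = ¬F = T
¬U ↔ D = T ↔ F = F
N ⊕ D = F ⊕ F = F
(¬U ↔ D) ⊕ (N ⊕ D) = F ⊕ F = F
S ⊕ ((¬U ↔ D) ⊕ (N ⊕ D)) = F ⊕ F = F
Hence #2 is false.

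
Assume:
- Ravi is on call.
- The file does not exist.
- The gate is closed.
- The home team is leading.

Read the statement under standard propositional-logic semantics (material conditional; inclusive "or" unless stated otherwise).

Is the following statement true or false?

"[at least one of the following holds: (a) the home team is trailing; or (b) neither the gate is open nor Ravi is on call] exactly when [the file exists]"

Let S = "the home team is leading" (T), R = "the gate is open" (F), P = "Ravi is on call" (T), Q = "the file exists" (F).
In symbols: (¬S ∨ (R ↓ P)) ↔ Q

¬S = ¬T = F
R ↓ P = F ↓ T = F
¬S ∨ (R ↓ P) = F ∨ F = F
(¬S ∨ (R ↓ P)) ↔ Q = F ↔ F = T

True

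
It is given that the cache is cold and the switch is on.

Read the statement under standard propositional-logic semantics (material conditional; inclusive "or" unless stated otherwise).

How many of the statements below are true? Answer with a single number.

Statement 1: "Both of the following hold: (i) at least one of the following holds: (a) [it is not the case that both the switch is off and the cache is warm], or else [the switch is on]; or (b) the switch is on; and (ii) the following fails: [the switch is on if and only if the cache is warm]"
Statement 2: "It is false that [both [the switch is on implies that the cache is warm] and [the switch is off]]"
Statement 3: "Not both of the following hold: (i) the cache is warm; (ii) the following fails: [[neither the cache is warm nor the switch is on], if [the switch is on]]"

3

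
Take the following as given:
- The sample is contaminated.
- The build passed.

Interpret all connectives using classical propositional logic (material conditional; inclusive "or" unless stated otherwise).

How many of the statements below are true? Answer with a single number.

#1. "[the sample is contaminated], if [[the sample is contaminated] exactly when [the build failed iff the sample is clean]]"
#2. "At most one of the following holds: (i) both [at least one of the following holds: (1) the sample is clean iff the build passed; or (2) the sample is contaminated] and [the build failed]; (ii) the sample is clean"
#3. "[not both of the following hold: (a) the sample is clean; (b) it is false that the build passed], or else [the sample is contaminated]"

3

Let P = "the sample is contaminated" (T), K = "the build passed" (T).

#1: In symbols: (P <-> (~K <-> ~P)) -> P

~K = ~T = F
~P = ~T = F
~K <-> ~P = F <-> F = T
P <-> (~K <-> ~P) = T <-> T = T
(P <-> (~K <-> ~P)) -> P = T -> T = T
Hence #1 is true.

#2: This is (((~P <-> K) | P) & ~K) nand ~P.

~P = ~T = F
~P <-> K = F <-> T = F
(~P <-> K) | P = F | T = T
~K = ~T = F
((~P <-> K) | P) & ~K = T & F = F
~P = ~T = F
(((~P <-> K) | P) & ~K) nand ~P = F nand F = T
So #2 is true.

#3: This is (~P nand ~K) | P.

~P = ~T = F
~K = ~T = F
~P nand ~K = F nand F = T
(~P nand ~K) | P = T | T = T
Thus #3 is true.

Count: 3.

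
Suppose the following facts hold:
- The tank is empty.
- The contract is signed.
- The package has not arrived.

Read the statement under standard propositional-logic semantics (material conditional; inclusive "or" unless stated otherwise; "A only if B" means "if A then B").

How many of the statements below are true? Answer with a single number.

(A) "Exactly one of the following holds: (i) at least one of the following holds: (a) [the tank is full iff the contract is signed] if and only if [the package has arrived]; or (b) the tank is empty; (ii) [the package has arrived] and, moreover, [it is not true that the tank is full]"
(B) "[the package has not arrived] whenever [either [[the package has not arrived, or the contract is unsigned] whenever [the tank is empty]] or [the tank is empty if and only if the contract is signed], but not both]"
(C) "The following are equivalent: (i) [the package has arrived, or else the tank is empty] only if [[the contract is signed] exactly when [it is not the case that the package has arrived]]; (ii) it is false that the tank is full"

Let K = "the tank is full" (F), S = "the contract is signed" (T), V = "the package has arrived" (F).

(A): In symbols: (((K <-> S) <-> V) | ~K) xor (V & ~K)

K <-> S = F <-> T = F
(K <-> S) <-> V = F <-> F = T
~K = ~F = T
((K <-> S) <-> V) | ~K = T | T = T
~K = ~F = T
V & ~K = F & T = F
(((K <-> S) <-> V) | ~K) xor (V & ~K) = T xor F = T
Thus (A) is true.

(B): Formalization: ((~K -> (~V | ~S)) xor (~K <-> S)) -> ~V

~K = ~F = T
~V = ~F = T
~S = ~T = F
~V | ~S = T | F = T
~K -> (~V | ~S) = T -> T = T
~K = ~F = T
~K <-> S = T <-> T = T
(~K -> (~V | ~S)) xor (~K <-> S) = T xor T = F
~V = ~F = T
((~K -> (~V | ~S)) xor (~K <-> S)) -> ~V = F -> T = T
Thus (B) is true.

(C): This is ((V | ~K) -> (S <-> ~V)) <-> ~K.

~K = ~F = T
V | ~K = F | T = T
~V = ~F = T
S <-> ~V = T <-> T = T
(V | ~K) -> (S <-> ~V) = T -> T = T
~K = ~F = T
((V | ~K) -> (S <-> ~V)) <-> ~K = T <-> T = T
Hence (C) is true.

True statements: 3 ((A), (B), (C)).

3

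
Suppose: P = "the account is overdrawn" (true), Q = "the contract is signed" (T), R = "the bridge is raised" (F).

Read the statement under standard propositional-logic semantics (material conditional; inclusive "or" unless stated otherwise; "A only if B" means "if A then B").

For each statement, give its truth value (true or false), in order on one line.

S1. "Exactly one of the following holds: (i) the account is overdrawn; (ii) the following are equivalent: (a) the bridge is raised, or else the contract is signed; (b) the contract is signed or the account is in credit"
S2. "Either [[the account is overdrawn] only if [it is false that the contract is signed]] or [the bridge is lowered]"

S1 false; S2 true

S1: This is P ⊕ ((R ∨ Q) ↔ (Q ∨ ¬P)).

R ∨ Q = F ∨ T = T
¬P = ¬T = F
Q ∨ ¬P = T ∨ F = T
(R ∨ Q) ↔ (Q ∨ ¬P) = T ↔ T = T
P ⊕ ((R ∨ Q) ↔ (Q ∨ ¬P)) = T ⊕ T = F
Hence S1 is false.

S2: Formalization: (P → ¬Q) ∨ ¬R

¬Q = ¬T = F
P → ¬Q = T → F = F
¬R = ¬F = T
(P → ¬Q) ∨ ¬R = F ∨ T = T
Thus S2 is true.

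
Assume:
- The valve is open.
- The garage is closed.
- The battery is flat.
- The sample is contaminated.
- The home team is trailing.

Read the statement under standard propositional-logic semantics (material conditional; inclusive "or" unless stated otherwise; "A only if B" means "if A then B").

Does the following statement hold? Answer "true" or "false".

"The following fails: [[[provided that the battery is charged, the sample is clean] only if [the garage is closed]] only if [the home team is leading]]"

The statement is true.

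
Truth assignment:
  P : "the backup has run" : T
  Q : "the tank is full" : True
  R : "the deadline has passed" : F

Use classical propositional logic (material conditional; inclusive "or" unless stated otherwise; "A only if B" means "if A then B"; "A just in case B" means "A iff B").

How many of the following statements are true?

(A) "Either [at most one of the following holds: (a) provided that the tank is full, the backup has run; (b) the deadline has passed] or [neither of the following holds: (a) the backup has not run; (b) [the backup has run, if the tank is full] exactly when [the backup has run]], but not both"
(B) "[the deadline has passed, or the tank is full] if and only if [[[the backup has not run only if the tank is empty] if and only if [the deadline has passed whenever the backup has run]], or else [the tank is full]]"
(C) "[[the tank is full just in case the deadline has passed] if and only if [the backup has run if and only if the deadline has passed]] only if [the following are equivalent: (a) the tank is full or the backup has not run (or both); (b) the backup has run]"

3

(A): This is ((Q -> P) nand R) xor (not P nor ((Q -> P) iff P)).

Q -> P = True -> True = True
(Q -> P) nand R = True nand False = True
not P = not True = False
Q -> P = True -> True = True
(Q -> P) iff P = True iff True = True
not P nor ((Q -> P) iff P) = False nor True = False
((Q -> P) nand R) xor (not P nor ((Q -> P) iff P)) = True xor False = True
Hence (A) is true.

(B): This is (R or Q) iff (((not P -> not Q) iff (P -> R)) or Q).

R or Q = False or True = True
not P = not True = False
not Q = not True = False
not P -> not Q = False -> False = True
P -> R = True -> False = False
(not P -> not Q) iff (P -> R) = True iff False = False
((not P -> not Q) iff (P -> R)) or Q = False or True = True
(R or Q) iff (((not P -> not Q) iff (P -> R)) or Q) = True iff True = True
Thus (B) is true.

(C): In symbols: ((Q iff R) iff (P iff R)) -> ((Q or not P) iff P)

Q iff R = True iff False = False
P iff R = True iff False = False
(Q iff R) iff (P iff R) = False iff False = True
not P = not True = False
Q or not P = True or False = True
(Q or not P) iff P = True iff True = True
((Q iff R) iff (P iff R)) -> ((Q or not P) iff P) = True -> True = True
Hence (C) is true.

True statements: 3.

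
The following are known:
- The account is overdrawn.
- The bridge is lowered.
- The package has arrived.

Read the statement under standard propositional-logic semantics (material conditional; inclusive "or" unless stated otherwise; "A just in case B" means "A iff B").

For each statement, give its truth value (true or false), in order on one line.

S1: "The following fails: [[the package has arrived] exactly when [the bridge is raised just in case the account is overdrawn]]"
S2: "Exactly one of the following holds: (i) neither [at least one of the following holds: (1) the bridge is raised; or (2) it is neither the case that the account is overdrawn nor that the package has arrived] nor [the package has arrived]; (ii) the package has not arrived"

Let S = "the package has arrived" (T), D = "the bridge is raised" (F), N = "the account is overdrawn" (T).

S1: This is ~(S <-> (D <-> N)).

D <-> N = F <-> T = F
S <-> (D <-> N) = T <-> F = F
~(S <-> (D <-> N)) = ~F = T
Hence S1 is true.

S2: In symbols: ((D | (N nor S)) nor S) xor ~S

N nor S = T nor T = F
D | (N nor S) = F | F = F
(D | (N nor S)) nor S = F nor T = F
~S = ~T = F
((D | (N nor S)) nor S) xor ~S = F xor F = F
Thus S2 is false.

S1 T / S2 F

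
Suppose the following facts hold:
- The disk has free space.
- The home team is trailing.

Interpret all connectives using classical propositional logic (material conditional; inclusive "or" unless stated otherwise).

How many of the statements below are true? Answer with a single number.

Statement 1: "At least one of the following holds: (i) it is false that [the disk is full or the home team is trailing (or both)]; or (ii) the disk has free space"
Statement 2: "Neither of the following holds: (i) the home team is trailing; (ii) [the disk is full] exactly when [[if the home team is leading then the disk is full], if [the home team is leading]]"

1

Let P = "the disk is full" (F), Q = "the home team is leading" (F).

Statement 1: In symbols: ¬(P ∨ ¬Q) ∨ ¬P

¬Q = ¬F = T
P ∨ ¬Q = F ∨ T = T
¬(P ∨ ¬Q) = ¬T = F
¬P = ¬F = T
¬(P ∨ ¬Q) ∨ ¬P = F ∨ T = T
So Statement 1 is true.

Statement 2: This is ¬Q ↓ (P ↔ (Q → (Q → P))).

¬Q = ¬F = T
Q → P = F → F = T
Q → (Q → P) = F → T = T
P ↔ (Q → (Q → P)) = F ↔ T = F
¬Q ↓ (P ↔ (Q → (Q → P))) = T ↓ F = F
So Statement 2 is false.

True statements: 1 (Statement 1).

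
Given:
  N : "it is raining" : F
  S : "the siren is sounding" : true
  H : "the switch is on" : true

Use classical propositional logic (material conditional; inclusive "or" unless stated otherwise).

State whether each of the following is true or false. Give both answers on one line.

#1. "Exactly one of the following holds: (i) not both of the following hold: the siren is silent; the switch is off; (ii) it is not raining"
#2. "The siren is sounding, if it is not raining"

#1 False, #2 True

#1: In symbols: (~S nand ~H) xor ~N

~S = ~T = F
~H = ~T = F
~S nand ~H = F nand F = T
~N = ~F = T
(~S nand ~H) xor ~N = T xor T = F
Hence #1 is false.

#2: Formalization: ~N -> S

~N = ~F = T
~N -> S = T -> T = T
So #2 is true.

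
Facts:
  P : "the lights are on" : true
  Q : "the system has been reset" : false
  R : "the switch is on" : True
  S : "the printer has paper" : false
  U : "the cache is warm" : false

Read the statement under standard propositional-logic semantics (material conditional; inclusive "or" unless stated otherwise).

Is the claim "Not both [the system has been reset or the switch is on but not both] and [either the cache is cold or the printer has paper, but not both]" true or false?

False.

Formalization: (Q xor R) nand (not U xor S)

Q xor R = False xor True = True
not U = not False = True
not U xor S = True xor False = True
(Q xor R) nand (not U xor S) = True nand True = False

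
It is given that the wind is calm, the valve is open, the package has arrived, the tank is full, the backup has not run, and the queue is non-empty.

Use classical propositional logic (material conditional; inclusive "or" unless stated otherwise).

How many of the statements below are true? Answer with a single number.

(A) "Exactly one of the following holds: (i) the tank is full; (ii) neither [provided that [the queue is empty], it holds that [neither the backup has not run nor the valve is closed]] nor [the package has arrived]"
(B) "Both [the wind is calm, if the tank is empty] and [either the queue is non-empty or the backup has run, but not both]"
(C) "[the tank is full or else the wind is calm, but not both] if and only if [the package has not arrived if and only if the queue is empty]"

2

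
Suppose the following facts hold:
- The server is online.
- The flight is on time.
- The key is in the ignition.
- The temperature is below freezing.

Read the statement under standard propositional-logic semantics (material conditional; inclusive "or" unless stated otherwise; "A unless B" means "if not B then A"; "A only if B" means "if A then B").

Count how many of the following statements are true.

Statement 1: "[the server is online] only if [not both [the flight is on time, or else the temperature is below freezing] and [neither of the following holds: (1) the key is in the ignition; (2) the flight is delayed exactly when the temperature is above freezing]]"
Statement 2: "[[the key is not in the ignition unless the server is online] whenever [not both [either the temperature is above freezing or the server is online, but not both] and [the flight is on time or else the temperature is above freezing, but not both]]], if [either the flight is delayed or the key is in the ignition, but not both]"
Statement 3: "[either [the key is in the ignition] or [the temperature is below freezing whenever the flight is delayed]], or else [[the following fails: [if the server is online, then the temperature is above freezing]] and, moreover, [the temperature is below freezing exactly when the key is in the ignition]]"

Let V = "the server is online" (True), L = "the flight is delayed" (False), D = "the temperature is below freezing" (True), H = "the key is in the ignition" (True).

Statement 1: Parsed as V -> ((not L or D) nand (H nor (L iff not D)))

not L = not False = True
not L or D = True or True = True
not D = not True = False
L iff not D = False iff False = True
H nor (L iff not D) = True nor True = False
(not L or D) nand (H nor (L iff not D)) = True nand False = True
V -> ((not L or D) nand (H nor (L iff not D))) = True -> True = True
So Statement 1 is true.

Statement 2: Parsed as (L xor H) -> (((not D xor V) nand (not L xor not D)) -> (not H or V))

L xor H = False xor True = True
not D = not True = False
not D xor V = False xor True = True
not L = not False = True
not D = not True = False
not L xor not D = True xor False = True
(not D xor V) nand (not L xor not D) = True nand True = False
not H = not True = False
not H or V = False or True = True
((not D xor V) nand (not L xor not D)) -> (not H or V) = False -> True = True
(L xor H) -> (((not D xor V) nand (not L xor not D)) -> (not H or V)) = True -> True = True
So Statement 2 is true.

Statement 3: This is (H or (L -> D)) or (not (V -> not D) and (D iff H)).

L -> D = False -> True = True
H or (L -> D) = True or True = True
not D = not True = False
V -> not D = True -> False = False
not (V -> not D) = not False = True
D iff H = True iff True = True
not (V -> not D) and (D iff H) = True and True = True
(H or (L -> D)) or (not (V -> not D) and (D iff H)) = True or True = True
So Statement 3 is true.

Count: 3.

3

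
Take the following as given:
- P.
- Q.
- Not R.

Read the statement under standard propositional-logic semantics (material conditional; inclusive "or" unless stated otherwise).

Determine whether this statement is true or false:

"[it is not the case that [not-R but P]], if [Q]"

Parsed as Q -> not (not R and P)

not R = not False = True
not R and P = True and True = True
not (not R and P) = not True = False
Q -> not (not R and P) = True -> False = False

False.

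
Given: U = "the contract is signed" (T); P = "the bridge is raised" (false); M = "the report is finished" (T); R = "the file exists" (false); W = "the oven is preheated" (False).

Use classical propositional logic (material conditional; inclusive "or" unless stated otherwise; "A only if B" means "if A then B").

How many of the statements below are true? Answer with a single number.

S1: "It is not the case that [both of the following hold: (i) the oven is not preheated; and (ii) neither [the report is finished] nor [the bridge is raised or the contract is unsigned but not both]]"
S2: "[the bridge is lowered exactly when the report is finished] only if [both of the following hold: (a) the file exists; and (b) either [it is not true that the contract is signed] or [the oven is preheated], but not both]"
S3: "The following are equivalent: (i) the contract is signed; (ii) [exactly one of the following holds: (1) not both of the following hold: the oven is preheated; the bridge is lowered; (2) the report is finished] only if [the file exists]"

2

S1: This is ~(~W & (M nor (P xor ~U))).

~W = ~F = T
~U = ~T = F
P xor ~U = F xor F = F
M nor (P xor ~U) = T nor F = F
~W & (M nor (P xor ~U)) = T & F = F
~(~W & (M nor (P xor ~U))) = ~F = T
So S1 is true.

S2: Parsed as (~P <-> M) -> (R & (~U xor W))

~P = ~F = T
~P <-> M = T <-> T = T
~U = ~T = F
~U xor W = F xor F = F
R & (~U xor W) = F & F = F
(~P <-> M) -> (R & (~U xor W)) = T -> F = F
Thus S2 is false.

S3: This is U <-> (((W nand ~P) xor M) -> R).

~P = ~F = T
W nand ~P = F nand T = T
(W nand ~P) xor M = T xor T = F
((W nand ~P) xor M) -> R = F -> F = T
U <-> (((W nand ~P) xor M) -> R) = T <-> T = T
Hence S3 is true.

True statements: 2 (S1, S3).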